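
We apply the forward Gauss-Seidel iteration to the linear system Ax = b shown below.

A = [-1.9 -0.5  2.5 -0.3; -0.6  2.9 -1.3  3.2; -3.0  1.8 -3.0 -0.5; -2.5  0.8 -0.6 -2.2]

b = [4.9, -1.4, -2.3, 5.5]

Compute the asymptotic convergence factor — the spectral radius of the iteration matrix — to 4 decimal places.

Write A = D+L+U with D = diag(-1.9, 2.9, -3, -2.2).
T_GS = -(D+L)⁻¹U: row 0 first, T[0,1] = -(-0.5)/(-1.9) = -0.2632; later rows by forward substitution.
  T[0,:] = [+0.0000, -0.2632, +1.3158, -0.1579]
  T[1,:] = [+0.0000, -0.0544, +0.7205, -1.1361]
  T[2,:] = [+0.0000, +0.2305, -0.8835, -0.6904]
  T[3,:] = [+0.0000, +0.2164, -0.9923, -0.0454]
eigenvalue magnitudes: 1.3707, 0.3393, 0.0480, 0.0000.
spectral radius ρ = 1.3707; 1.3707 > 1, so it fails to converge.

1.3707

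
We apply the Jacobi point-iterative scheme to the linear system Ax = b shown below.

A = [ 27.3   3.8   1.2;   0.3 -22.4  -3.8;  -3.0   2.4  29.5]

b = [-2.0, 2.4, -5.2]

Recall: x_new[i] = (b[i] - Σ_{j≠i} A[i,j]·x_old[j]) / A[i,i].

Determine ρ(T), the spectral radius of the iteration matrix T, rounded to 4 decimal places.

0.1532

Diagonal D = diag(27.3, -22.4, 29.5); L, U strict lower/upper.
T_J = -D⁻¹(L+U): T[2,0] = -(-3)/(29.5) = +0.1017; T[2,2] = 0.
  T[0,:] = [+0.0000 -0.1392 -0.0440]
  T[1,:] = [+0.0134 +0.0000 -0.1696]
  T[2,:] = [+0.1017 -0.0814 +0.0000]
eigenvalue magnitudes: 0.1532, 0.1265, 0.1265.
spectral radius ρ = 0.1532; 0.1532 < 1 ⇒ converges.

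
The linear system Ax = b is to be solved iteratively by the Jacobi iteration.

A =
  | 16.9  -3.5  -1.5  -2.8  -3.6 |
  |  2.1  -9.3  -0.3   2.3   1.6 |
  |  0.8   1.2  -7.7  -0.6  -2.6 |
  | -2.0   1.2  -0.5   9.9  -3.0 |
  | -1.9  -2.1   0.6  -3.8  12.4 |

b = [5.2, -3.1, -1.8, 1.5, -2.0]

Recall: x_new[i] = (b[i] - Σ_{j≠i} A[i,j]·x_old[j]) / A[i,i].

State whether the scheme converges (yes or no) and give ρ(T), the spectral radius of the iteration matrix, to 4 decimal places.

yes, ρ = 0.5391

Let D = diag(16.9, -9.3, -7.7, 9.9, 12.4); L, U the strict triangles.
T_J = -D⁻¹(L+U): T[0,3] = -(-2.8)/(16.9) = +0.1657; T[0,0] = 0.
  T[0,:] = [+0.0000 +0.2071 +0.0888 +0.1657 +0.2130]
  T[1,:] = [+0.2258 +0.0000 -0.0323 +0.2473 +0.1720]
  T[2,:] = [+0.1039 +0.1558 +0.0000 -0.0779 -0.3377]
  T[3,:] = [+0.2020 -0.1212 +0.0505 +0.0000 +0.3030]
  T[4,:] = [+0.1532 +0.1694 -0.0484 +0.3065 +0.0000]
moduli |λ_i(T)| = 0.5391, 0.2980, 0.2980, 0.0577, 0.0259.
ρ = 0.5391; 0.5391 < 1: convergent.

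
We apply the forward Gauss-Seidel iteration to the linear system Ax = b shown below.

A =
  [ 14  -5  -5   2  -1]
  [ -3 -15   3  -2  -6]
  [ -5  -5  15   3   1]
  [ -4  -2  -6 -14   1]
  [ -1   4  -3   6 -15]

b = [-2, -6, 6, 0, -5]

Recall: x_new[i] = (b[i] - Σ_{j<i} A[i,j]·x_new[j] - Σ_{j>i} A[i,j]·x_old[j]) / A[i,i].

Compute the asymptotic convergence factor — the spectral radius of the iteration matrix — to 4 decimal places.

Write A = D+L+U with D = diag(14, -15, 15, -14, -15).
Gauss-Seidel: T = -(D+L)⁻¹U, row 0 first, T[0,1] = -(-5)/(14) = +0.3571; later rows by forward substitution.
  T[0,:] = [+0.0000 +0.3571 +0.3571 -0.1429 +0.0714]
  T[1,:] = [+0.0000 -0.0714 +0.1286 -0.1048 -0.4143]
  T[2,:] = [+0.0000 +0.0952 +0.1619 -0.2825 -0.1810]
  T[3,:] = [+0.0000 -0.1327 -0.1898 +0.1769 +0.1878]
  T[4,:] = [+0.0000 -0.1150 -0.0978 +0.1088 -0.0039]
|roots of det(T-λI)|: 0.5723, 0.2530, 0.0455, 0.0103, 0.0000.
ρ = 0.5723; 0.5723 < 1: convergent.

0.5723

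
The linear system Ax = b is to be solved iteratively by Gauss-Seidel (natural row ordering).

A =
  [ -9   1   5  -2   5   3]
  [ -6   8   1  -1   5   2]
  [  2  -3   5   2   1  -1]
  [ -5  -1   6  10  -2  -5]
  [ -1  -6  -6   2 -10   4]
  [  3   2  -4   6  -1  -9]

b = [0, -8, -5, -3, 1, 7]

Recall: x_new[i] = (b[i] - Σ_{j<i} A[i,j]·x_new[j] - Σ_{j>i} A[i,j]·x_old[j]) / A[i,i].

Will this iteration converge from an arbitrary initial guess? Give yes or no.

no

Write A = D+L+U with D = diag(-9, 8, 5, 10, -10, -9).
GS T = -(D+L)⁻¹U: row 0 first, T[0,4] = -(5)/(-9) = +0.5556; later rows by forward substitution.
  T[0,:] = [+0.0000  +0.1111  +0.5556  -0.2222  +0.5556  +0.3333]
  T[1,:] = [+0.0000  +0.0833  +0.2917  -0.0417  -0.2083  +0.0000]
  T[2,:] = [+0.0000  +0.0056  -0.0472  -0.3361  -0.5472  +0.0667]
  T[3,:] = [+0.0000  +0.0606  +0.3353  +0.0864  +0.7853  +0.6267]
  T[4,:] = [+0.0000  -0.0523  -0.1352  +0.2662  +0.5548  +0.4520]
  T[5,:] = [+0.0000  +0.0993  +0.5095  +0.0941  +0.8440  +0.4490]
|eigenvalues of T|: 1.2271, 0.4441, 0.3616, 0.0379, 0.0198, 0.0000.
ρ(T) = max|λ| = 1.2271; 1.2271 > 1: divergent.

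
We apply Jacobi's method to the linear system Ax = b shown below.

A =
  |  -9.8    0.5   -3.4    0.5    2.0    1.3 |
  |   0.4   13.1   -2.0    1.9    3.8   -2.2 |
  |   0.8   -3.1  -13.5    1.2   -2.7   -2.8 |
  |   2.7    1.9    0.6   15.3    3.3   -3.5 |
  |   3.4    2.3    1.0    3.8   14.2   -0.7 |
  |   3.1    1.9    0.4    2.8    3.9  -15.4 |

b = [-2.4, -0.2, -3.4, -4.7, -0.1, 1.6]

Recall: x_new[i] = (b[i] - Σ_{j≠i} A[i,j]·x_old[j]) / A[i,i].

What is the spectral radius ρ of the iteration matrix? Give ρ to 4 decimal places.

A = D + L + U where D = diag(-9.8, 13.1, -13.5, 15.3, 14.2, -15.4).
Jacobi T = -D⁻¹(L+U): T[1,3] = -(1.9)/(13.1) = -0.1450; T[1,1] = 0.
  T[0,:] = [+0.0000  +0.0510  -0.3469  +0.0510  +0.2041  +0.1327]
  T[1,:] = [-0.0305  +0.0000  +0.1527  -0.1450  -0.2901  +0.1679]
  T[2,:] = [+0.0593  -0.2296  +0.0000  +0.0889  -0.2000  -0.2074]
  T[3,:] = [-0.1765  -0.1242  -0.0392  +0.0000  -0.2157  +0.2288]
  T[4,:] = [-0.2394  -0.1620  -0.0704  -0.2676  +0.0000  +0.0493]
  T[5,:] = [+0.2013  +0.1234  +0.0260  +0.1818  +0.2532  +0.0000]
moduli |λ_i(T)| = 0.5229, 0.2709, 0.2709, 0.2471, 0.2471, 0.1589.
spectral radius ρ = 0.5229; 0.5229 < 1 ⇒ converges.

0.5229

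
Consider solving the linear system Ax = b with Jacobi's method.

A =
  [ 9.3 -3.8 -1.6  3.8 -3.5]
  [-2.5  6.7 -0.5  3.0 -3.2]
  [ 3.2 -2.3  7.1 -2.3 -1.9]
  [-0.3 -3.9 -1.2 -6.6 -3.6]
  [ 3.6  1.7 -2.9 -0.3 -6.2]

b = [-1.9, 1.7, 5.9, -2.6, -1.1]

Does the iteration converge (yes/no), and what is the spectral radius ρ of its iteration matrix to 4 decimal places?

Diagonal D = diag(9.3, 6.7, 7.1, -6.6, -6.2); L, U strict lower/upper.
Jacobi: T = -D⁻¹(L+U), T[3,1] = -(-3.9)/(-6.6) = -0.5909; T[3,3] = 0.
  T[0,:] = [+0.0000, +0.4086, +0.1720, -0.4086, +0.3763]
  T[1,:] = [+0.3731, +0.0000, +0.0746, -0.4478, +0.4776]
  T[2,:] = [-0.4507, +0.3239, +0.0000, +0.3239, +0.2676]
  T[3,:] = [-0.0455, -0.5909, -0.1818, +0.0000, -0.5455]
  T[4,:] = [+0.5806, +0.2742, -0.4677, -0.0484, +0.0000]
moduli |λ_i(T)| = 1.1410, 0.5639, 0.5639, 0.4828, 0.2016.
ρ = 1.1410; 1.1410 > 1 ⇒ diverges.

no, ρ = 1.1410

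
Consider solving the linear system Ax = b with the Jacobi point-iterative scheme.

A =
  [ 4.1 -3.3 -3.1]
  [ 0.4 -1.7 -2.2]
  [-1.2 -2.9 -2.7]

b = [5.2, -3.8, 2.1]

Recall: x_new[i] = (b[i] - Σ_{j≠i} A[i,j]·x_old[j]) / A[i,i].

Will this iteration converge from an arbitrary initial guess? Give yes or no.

no

Diagonal D = diag(4.1, -1.7, -2.7); L, U strict lower/upper.
Jacobi: T = -D⁻¹(L+U), T[2,1] = -(-2.9)/(-2.7) = -1.0741; T[2,2] = 0.
  T[0,:] = [+0.0000 +0.8049 +0.7561]
  T[1,:] = [+0.2353 +0.0000 -1.2941]
  T[2,:] = [-0.4444 -1.0741 +0.0000]
|roots of det(T-λI)|: 1.2115, 0.9833, 0.2282.
ρ(T) = max|λ| = 1.2115; 1.2115 > 1: divergent.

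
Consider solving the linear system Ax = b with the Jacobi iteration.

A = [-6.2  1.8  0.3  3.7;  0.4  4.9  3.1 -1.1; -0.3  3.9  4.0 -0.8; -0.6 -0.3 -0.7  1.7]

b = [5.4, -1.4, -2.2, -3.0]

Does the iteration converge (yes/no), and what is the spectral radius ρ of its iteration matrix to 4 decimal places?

yes, ρ = 0.9352

Diagonal D = diag(-6.2, 4.9, 4, 1.7); L, U strict lower/upper.
T_J = -D⁻¹(L+U): T[2,0] = -(-0.3)/(4) = +0.0750; T[2,2] = 0.
  T[0,:] = [+0.0000, +0.2903, +0.0484, +0.5968]
  T[1,:] = [-0.0816, +0.0000, -0.6327, +0.2245]
  T[2,:] = [+0.0750, -0.9750, +0.0000, +0.2000]
  T[3,:] = [+0.3529, +0.1765, +0.4118, +0.0000]
|roots of det(T-λI)|: 0.9352, 0.7795, 0.5047, 0.3489.
spectral radius ρ = 0.9352; 0.9352 < 1 ⇒ converges.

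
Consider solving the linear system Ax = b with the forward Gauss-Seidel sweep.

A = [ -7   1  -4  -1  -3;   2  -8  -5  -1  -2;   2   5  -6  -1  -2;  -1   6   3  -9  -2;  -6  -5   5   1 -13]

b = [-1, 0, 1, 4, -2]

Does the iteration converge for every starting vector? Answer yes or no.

yes

A = D + L + U where D = diag(-7, -8, -6, -9, -13).
T_GS = -(D+L)⁻¹U: row 0 first, T[0,1] = -(1)/(-7) = +0.1429; later rows by forward substitution.
  T[0,:] = [+0.0000  +0.1429  -0.5714  -0.1429  -0.4286]
  T[1,:] = [+0.0000  +0.0357  -0.7679  -0.1607  -0.3571]
  T[2,:] = [+0.0000  +0.0774  -0.8304  -0.3482  -0.7738]
  T[3,:] = [+0.0000  +0.0337  -0.7252  -0.2073  -0.6706]
  T[4,:] = [+0.0000  -0.0473  +0.1839  -0.0221  -0.0140]
|λ(T)| sorted: 0.9455, 0.1372, 0.1372, 0.0858, 0.0000.
ρ(T) = max|λ| = 0.9455; 0.9455 < 1, so it converges for any x₀.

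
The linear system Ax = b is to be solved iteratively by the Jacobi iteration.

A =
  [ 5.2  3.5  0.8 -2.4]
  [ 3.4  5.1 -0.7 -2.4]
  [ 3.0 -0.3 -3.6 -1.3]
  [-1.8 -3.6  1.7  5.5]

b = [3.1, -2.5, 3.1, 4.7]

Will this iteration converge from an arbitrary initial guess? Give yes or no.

no

Diagonal D = diag(5.2, 5.1, -3.6, 5.5); L, U strict lower/upper.
Jacobi: T = -D⁻¹(L+U), T[0,3] = -(-2.4)/(5.2) = +0.4615; T[0,0] = 0.
  T[0,:] = [+0.0000 -0.6731 -0.1538 +0.4615]
  T[1,:] = [-0.6667 +0.0000 +0.1373 +0.4706]
  T[2,:] = [+0.8333 -0.0833 +0.0000 -0.3611]
  T[3,:] = [+0.3273 +0.6545 -0.3091 +0.0000]
|roots of det(T-λI)|: 1.1744, 0.4462, 0.4462, 0.3763.
ρ(T) = max|λ| = 1.1744; 1.1744 > 1: divergent.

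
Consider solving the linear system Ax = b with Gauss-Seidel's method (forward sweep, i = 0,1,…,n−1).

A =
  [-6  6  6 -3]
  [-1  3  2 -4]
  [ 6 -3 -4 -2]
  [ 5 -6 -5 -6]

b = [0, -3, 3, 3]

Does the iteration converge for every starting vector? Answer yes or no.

Diagonal D = diag(-6, 3, -4, -6); L, U strict lower/upper.
GS T = -(D+L)⁻¹U: row 0 first, T[0,1] = -(6)/(-6) = +1.0000; later rows by forward substitution.
  T[0,:] = [+0.0000  +1.0000  +1.0000  -0.5000]
  T[1,:] = [+0.0000  +0.3333  -0.3333  +1.1667]
  T[2,:] = [+0.0000  +1.2500  +1.7500  -2.1250]
  T[3,:] = [+0.0000  -0.5417  -0.2917  +0.1875]
|λ(T)| sorted: 1.4214, 0.4421, 0.4421, 0.0000.
ρ(T) = max|λ| = 1.4214; 1.4214 > 1, so it fails to converge.

no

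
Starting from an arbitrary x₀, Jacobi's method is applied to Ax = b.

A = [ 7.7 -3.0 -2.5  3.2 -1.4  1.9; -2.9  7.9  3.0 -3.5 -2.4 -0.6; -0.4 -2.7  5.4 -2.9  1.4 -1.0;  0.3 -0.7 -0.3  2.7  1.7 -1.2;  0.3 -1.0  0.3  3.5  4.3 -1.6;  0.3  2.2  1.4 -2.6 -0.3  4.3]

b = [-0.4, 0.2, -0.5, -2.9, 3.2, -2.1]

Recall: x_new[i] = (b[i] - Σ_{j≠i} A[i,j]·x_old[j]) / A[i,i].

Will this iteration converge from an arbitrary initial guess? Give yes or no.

no

A = D + L + U where D = diag(7.7, 7.9, 5.4, 2.7, 4.3, 4.3).
Jacobi T = -D⁻¹(L+U): T[2,3] = -(-2.9)/(5.4) = +0.5370; T[2,2] = 0.
  T[0,:] = [+0.0000, +0.3896, +0.3247, -0.4156, +0.1818, -0.2468]
  T[1,:] = [+0.3671, +0.0000, -0.3797, +0.4430, +0.3038, +0.0759]
  T[2,:] = [+0.0741, +0.5000, +0.0000, +0.5370, -0.2593, +0.1852]
  T[3,:] = [-0.1111, +0.2593, +0.1111, +0.0000, -0.6296, +0.4444]
  T[4,:] = [-0.0698, +0.2326, -0.0698, -0.8140, +0.0000, +0.3721]
  T[5,:] = [-0.0698, -0.5116, -0.3256, +0.6047, +0.0698, +0.0000]
moduli |λ_i(T)| = 1.1847, 0.8459, 0.3067, 0.3067, 0.1351, 0.1351.
ρ(T) = max|λ| = 1.1847; 1.1847 > 1 ⇒ diverges.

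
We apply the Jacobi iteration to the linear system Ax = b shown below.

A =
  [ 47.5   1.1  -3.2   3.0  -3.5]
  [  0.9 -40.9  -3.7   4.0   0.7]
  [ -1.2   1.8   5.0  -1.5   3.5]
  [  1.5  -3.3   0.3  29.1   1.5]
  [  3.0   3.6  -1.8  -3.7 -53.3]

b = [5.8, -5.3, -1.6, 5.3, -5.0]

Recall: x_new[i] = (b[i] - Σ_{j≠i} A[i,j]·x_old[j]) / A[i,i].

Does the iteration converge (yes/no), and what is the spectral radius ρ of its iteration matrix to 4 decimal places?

yes, ρ = 0.2791

Let D = diag(47.5, -40.9, 5, 29.1, -53.3); L, U the strict triangles.
Jacobi T = -D⁻¹(L+U): T[4,0] = -(3)/(-53.3) = +0.0563; T[4,4] = 0.
  T[0,:] = [+0.0000, -0.0232, +0.0674, -0.0632, +0.0737]
  T[1,:] = [+0.0220, +0.0000, -0.0905, +0.0978, +0.0171]
  T[2,:] = [+0.2400, -0.3600, +0.0000, +0.3000, -0.7000]
  T[3,:] = [-0.0515, +0.1134, -0.0103, +0.0000, -0.0515]
  T[4,:] = [+0.0563, +0.0675, -0.0338, -0.0694, +0.0000]
eigenvalue magnitudes: 0.2791, 0.2320, 0.1745, 0.1464, 0.0190.
ρ(T) = max|λ| = 0.2791; 0.2791 < 1, so it converges for any x₀.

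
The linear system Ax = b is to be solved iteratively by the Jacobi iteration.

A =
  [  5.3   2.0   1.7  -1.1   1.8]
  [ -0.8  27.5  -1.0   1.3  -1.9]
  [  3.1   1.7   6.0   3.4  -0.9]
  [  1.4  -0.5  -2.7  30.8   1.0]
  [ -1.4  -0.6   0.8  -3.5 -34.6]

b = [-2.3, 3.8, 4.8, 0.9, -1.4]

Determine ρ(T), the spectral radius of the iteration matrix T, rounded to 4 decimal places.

Split A = D + L + U, D = diag(5.3, 27.5, 6, 30.8, -34.6).
T_J = -D⁻¹(L+U): T[1,0] = -(-0.8)/(27.5) = +0.0291; T[1,1] = 0.
  T[0,:] = [+0.0000, -0.3774, -0.3208, +0.2075, -0.3396]
  T[1,:] = [+0.0291, +0.0000, +0.0364, -0.0473, +0.0691]
  T[2,:] = [-0.5167, -0.2833, +0.0000, -0.5667, +0.1500]
  T[3,:] = [-0.0455, +0.0162, +0.0877, +0.0000, -0.0325]
  T[4,:] = [-0.0405, -0.0173, +0.0231, -0.1012, +0.0000]
|roots of det(T-λI)|: 0.3010, 0.2474, 0.2474, 0.1157, 0.0555.
spectral radius ρ = 0.3010; 0.3010 < 1: convergent.

0.3010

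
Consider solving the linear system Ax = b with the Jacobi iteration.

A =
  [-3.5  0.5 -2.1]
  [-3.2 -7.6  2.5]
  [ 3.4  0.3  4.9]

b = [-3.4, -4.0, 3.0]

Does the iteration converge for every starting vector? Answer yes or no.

Diagonal D = diag(-3.5, -7.6, 4.9); L, U strict lower/upper.
T_J = -D⁻¹(L+U): T[0,2] = -(-2.1)/(-3.5) = -0.6000; T[0,0] = 0.
  T[0,:] = [+0.0000 +0.1429 -0.6000]
  T[1,:] = [-0.4211 +0.0000 +0.3289]
  T[2,:] = [-0.6939 -0.0612 +0.0000]
|λ(T)| sorted: 0.6411, 0.4872, 0.1539.
ρ = 0.6411; 0.6411 < 1 ⇒ converges.

yes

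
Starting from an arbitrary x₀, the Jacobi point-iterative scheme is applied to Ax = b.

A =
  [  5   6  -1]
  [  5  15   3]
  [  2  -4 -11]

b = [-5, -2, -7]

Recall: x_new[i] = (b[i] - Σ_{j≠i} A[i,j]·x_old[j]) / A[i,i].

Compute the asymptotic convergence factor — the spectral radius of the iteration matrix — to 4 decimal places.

A = D + L + U where D = diag(5, 15, -11).
T_J = -D⁻¹(L+U): T[2,1] = -(-4)/(-11) = -0.3636; T[2,2] = 0.
  T[0,:] = [+0.0000  -1.2000  +0.2000]
  T[1,:] = [-0.3333  +0.0000  -0.2000]
  T[2,:] = [+0.1818  -0.3636  +0.0000]
|λ(T)| sorted: 0.7726, 0.6341, 0.1386.
ρ = 0.7726; 0.7726 < 1 ⇒ converges.

0.7726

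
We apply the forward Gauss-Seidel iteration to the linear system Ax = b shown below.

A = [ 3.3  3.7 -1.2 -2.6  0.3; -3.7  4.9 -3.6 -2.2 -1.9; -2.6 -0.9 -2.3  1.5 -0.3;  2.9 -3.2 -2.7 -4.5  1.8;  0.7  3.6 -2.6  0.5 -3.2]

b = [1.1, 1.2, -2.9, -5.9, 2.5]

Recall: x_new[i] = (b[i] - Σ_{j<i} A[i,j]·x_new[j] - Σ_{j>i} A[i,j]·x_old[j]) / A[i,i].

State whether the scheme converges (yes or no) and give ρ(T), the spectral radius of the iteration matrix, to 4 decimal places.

Let D = diag(3.3, 4.9, -2.3, -4.5, -3.2); L, U the strict triangles.
GS T = -(D+L)⁻¹U: row 0 first, T[0,3] = -(-2.6)/(3.3) = +0.7879; later rows by forward substitution.
  T[0,:] = [+0.0000  -1.1212  +0.3636  +0.7879  -0.0909]
  T[1,:] = [+0.0000  -0.8466  +1.0093  +1.0439  +0.3191]
  T[2,:] = [+0.0000  +1.5987  -0.8060  -0.6470  -0.1525]
  T[3,:] = [+0.0000  -1.0798  +0.0002  +0.1536  +0.2060]
  T[4,:] = [+0.0000  -2.6654  +1.8699  +1.8964  +0.4952]
|λ(T)| sorted: 1.3507, 0.6683, 0.6683, 0.0779, 0.0000.
ρ = 1.3507; 1.3507 > 1 ⇒ diverges.

no, ρ = 1.3507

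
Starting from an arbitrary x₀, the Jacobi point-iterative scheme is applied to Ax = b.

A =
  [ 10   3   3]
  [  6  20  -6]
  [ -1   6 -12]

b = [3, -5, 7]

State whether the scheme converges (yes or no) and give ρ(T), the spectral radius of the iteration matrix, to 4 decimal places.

Diagonal D = diag(10, 20, -12); L, U strict lower/upper.
T_J = -D⁻¹(L+U): T[2,0] = -(-1)/(-12) = -0.0833; T[2,2] = 0.
  T[0,:] = [+0.0000 -0.3000 -0.3000]
  T[1,:] = [-0.3000 +0.0000 +0.3000]
  T[2,:] = [-0.0833 +0.5000 +0.0000]
moduli |λ_i(T)| = 0.5944, 0.3000, 0.2944.
spectral radius ρ = 0.5944; 0.5944 < 1 ⇒ converges.

yes, ρ = 0.5944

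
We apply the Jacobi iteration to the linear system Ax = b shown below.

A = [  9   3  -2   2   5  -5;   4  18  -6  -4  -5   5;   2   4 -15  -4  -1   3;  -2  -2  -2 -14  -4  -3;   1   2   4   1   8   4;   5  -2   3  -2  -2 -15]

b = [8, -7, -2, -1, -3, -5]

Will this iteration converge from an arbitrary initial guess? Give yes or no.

Let D = diag(9, 18, -15, -14, 8, -15); L, U the strict triangles.
T_J = -D⁻¹(L+U): T[4,0] = -(1)/(8) = -0.1250; T[4,4] = 0.
  T[0,:] = [+0.0000, -0.3333, +0.2222, -0.2222, -0.5556, +0.5556]
  T[1,:] = [-0.2222, +0.0000, +0.3333, +0.2222, +0.2778, -0.2778]
  T[2,:] = [+0.1333, +0.2667, +0.0000, -0.2667, -0.0667, +0.2000]
  T[3,:] = [-0.1429, -0.1429, -0.1429, +0.0000, -0.2857, -0.2143]
  T[4,:] = [-0.1250, -0.2500, -0.5000, -0.1250, +0.0000, -0.5000]
  T[5,:] = [+0.3333, -0.1333, +0.2000, -0.1333, -0.1333, +0.0000]
moduli |λ_i(T)| = 0.8464, 0.4810, 0.4810, 0.4613, 0.2816, 0.2816.
spectral radius ρ = 0.8464; 0.8464 < 1 ⇒ converges.

yes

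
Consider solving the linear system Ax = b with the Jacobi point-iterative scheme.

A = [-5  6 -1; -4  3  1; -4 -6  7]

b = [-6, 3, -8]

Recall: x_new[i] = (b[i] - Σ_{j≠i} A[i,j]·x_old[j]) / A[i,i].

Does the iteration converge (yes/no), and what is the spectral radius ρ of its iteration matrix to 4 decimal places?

no, ρ = 1.2512

Split A = D + L + U, D = diag(-5, 3, 7).
Jacobi T = -D⁻¹(L+U): T[2,1] = -(-6)/(7) = +0.8571; T[2,2] = 0.
  T[0,:] = [+0.0000  +1.2000  -0.2000]
  T[1,:] = [+1.3333  +0.0000  -0.3333]
  T[2,:] = [+0.5714  +0.8571  +0.0000]
eigenvalue magnitudes: 1.2512, 0.7867, 0.4644.
ρ = 1.2512; 1.2512 > 1, so it fails to converge.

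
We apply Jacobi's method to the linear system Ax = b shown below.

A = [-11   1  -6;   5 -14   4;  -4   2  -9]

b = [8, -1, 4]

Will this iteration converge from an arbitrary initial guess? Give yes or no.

yes

Write A = D+L+U with D = diag(-11, -14, -9).
T_J = -D⁻¹(L+U): T[1,0] = -(5)/(-14) = +0.3571; T[1,1] = 0.
  T[0,:] = [+0.0000, +0.0909, -0.5455]
  T[1,:] = [+0.3571, +0.0000, +0.2857]
  T[2,:] = [-0.4444, +0.2222, +0.0000]
|λ(T)| sorted: 0.6502, 0.4712, 0.1790.
spectral radius ρ = 0.6502; 0.6502 < 1, so it converges for any x₀.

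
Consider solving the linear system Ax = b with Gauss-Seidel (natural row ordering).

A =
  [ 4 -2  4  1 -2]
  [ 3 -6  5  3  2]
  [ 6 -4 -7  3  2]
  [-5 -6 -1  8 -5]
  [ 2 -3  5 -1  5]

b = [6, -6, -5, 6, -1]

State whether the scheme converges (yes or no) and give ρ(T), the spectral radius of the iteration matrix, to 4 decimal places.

no, ρ = 1.5527

Let D = diag(4, -6, -7, 8, 5); L, U the strict triangles.
Gauss-Seidel: T = -(D+L)⁻¹U, row 0 first, T[0,4] = -(-2)/(4) = +0.5000; later rows by forward substitution.
  T[0,:] = [+0.0000 +0.5000 -1.0000 -0.2500 +0.5000]
  T[1,:] = [+0.0000 +0.2500 +0.3333 +0.3750 +0.5833]
  T[2,:] = [+0.0000 +0.2857 -1.0476 -0.0000 +0.3810]
  T[3,:] = [+0.0000 +0.5357 -0.5060 +0.1250 +1.4226]
  T[4,:] = [+0.0000 -0.2286 +1.5464 +0.3500 +0.0536]
|eigenvalues of T|: 1.5527, 1.0908, 0.2589, 0.1018, 0.0000.
spectral radius ρ = 1.5527; 1.5527 > 1 ⇒ diverges.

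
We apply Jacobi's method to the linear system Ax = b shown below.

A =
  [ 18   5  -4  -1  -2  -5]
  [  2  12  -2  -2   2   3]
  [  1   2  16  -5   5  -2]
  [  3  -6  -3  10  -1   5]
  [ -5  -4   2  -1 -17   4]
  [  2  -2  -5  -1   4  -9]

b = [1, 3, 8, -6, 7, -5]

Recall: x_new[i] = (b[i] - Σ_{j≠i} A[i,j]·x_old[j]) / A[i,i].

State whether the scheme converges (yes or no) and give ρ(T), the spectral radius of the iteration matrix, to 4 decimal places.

yes, ρ = 0.8513

Diagonal D = diag(18, 12, 16, 10, -17, -9); L, U strict lower/upper.
Jacobi: T = -D⁻¹(L+U), T[1,2] = -(-2)/(12) = +0.1667; T[1,1] = 0.
  T[0,:] = [+0.0000 -0.2778 +0.2222 +0.0556 +0.1111 +0.2778]
  T[1,:] = [-0.1667 +0.0000 +0.1667 +0.1667 -0.1667 -0.2500]
  T[2,:] = [-0.0625 -0.1250 +0.0000 +0.3125 -0.3125 +0.1250]
  T[3,:] = [-0.3000 +0.6000 +0.3000 +0.0000 +0.1000 -0.5000]
  T[4,:] = [-0.2941 -0.2353 +0.1176 -0.0588 +0.0000 +0.2353]
  T[5,:] = [+0.2222 -0.2222 -0.5556 -0.1111 +0.4444 +0.0000]
|roots of det(T-λI)|: 0.8513, 0.5378, 0.5378, 0.2728, 0.2587, 0.2587.
ρ = 0.8513; 0.8513 < 1 ⇒ converges.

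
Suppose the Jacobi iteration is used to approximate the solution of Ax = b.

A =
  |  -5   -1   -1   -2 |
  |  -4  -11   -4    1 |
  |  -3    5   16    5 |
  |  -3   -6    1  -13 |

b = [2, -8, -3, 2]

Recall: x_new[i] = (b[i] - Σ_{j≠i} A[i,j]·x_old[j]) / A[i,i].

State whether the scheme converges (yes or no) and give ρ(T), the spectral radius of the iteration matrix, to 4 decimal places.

yes, ρ = 0.6172

Diagonal D = diag(-5, -11, 16, -13); L, U strict lower/upper.
Jacobi T = -D⁻¹(L+U): T[3,0] = -(-3)/(-13) = -0.2308; T[3,3] = 0.
  T[0,:] = [+0.0000 -0.2000 -0.2000 -0.4000]
  T[1,:] = [-0.3636 +0.0000 -0.3636 +0.0909]
  T[2,:] = [+0.1875 -0.3125 +0.0000 -0.3125]
  T[3,:] = [-0.2308 -0.4615 +0.0769 +0.0000]
|λ(T)| sorted: 0.6172, 0.5088, 0.5088, 0.0766.
ρ(T) = max|λ| = 0.6172; 0.6172 < 1: convergent.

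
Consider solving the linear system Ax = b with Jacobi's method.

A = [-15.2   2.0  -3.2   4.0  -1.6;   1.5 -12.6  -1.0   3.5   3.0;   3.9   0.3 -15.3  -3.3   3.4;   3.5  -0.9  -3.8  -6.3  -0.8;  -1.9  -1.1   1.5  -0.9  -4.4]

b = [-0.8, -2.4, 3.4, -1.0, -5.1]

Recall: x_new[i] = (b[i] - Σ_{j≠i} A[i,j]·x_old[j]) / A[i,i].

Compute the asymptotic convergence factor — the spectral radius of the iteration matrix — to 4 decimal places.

Diagonal D = diag(-15.2, -12.6, -15.3, -6.3, -4.4); L, U strict lower/upper.
Jacobi T = -D⁻¹(L+U): T[3,1] = -(-0.9)/(-6.3) = -0.1429; T[3,3] = 0.
  T[0,:] = [+0.0000 +0.1316 -0.2105 +0.2632 -0.1053]
  T[1,:] = [+0.1190 +0.0000 -0.0794 +0.2778 +0.2381]
  T[2,:] = [+0.2549 +0.0196 +0.0000 -0.2157 +0.2222]
  T[3,:] = [+0.5556 -0.1429 -0.6032 +0.0000 -0.1270]
  T[4,:] = [-0.4318 -0.2500 +0.3409 -0.2045 +0.0000]
|λ(T)| sorted: 0.6937, 0.5044, 0.3035, 0.3035, 0.0876.
spectral radius ρ = 0.6937; 0.6937 < 1: convergent.

0.6937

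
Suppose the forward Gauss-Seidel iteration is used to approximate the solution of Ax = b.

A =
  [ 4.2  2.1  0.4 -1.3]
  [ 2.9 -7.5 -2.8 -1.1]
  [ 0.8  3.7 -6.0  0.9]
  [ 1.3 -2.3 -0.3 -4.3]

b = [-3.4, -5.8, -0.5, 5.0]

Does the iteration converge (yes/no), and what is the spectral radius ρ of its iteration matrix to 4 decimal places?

yes, ρ = 0.5329

Diagonal D = diag(4.2, -7.5, -6, -4.3); L, U strict lower/upper.
T_GS = -(D+L)⁻¹U: row 0 first, T[0,1] = -(2.1)/(4.2) = -0.5000; later rows by forward substitution.
  T[0,:] = [+0.0000 -0.5000 -0.0952 +0.3095]
  T[1,:] = [+0.0000 -0.1933 -0.4102 -0.0270]
  T[2,:] = [+0.0000 -0.1859 -0.2656 +0.1746]
  T[3,:] = [+0.0000 -0.0348 +0.2091 +0.0958]
|eigenvalues of T|: 0.5329, 0.2368, 0.0671, 0.0000.
spectral radius ρ = 0.5329; 0.5329 < 1: convergent.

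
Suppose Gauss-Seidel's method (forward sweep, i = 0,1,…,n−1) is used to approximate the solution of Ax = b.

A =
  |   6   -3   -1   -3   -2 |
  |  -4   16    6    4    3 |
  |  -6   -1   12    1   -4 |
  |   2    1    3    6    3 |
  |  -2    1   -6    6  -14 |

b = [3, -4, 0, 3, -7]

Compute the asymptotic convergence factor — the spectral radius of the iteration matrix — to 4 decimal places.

0.8753

Let D = diag(6, 16, 12, 6, -14); L, U the strict triangles.
GS T = -(D+L)⁻¹U: row 0 first, T[0,2] = -(-1)/(6) = +0.1667; later rows by forward substitution.
  T[0,:] = [+0.0000, +0.5000, +0.1667, +0.5000, +0.3333]
  T[1,:] = [+0.0000, +0.1250, -0.3333, -0.1250, -0.1042]
  T[2,:] = [+0.0000, +0.2604, +0.0556, +0.1562, +0.4913]
  T[3,:] = [+0.0000, -0.3177, -0.0278, -0.2240, -0.8394]
  T[4,:] = [+0.0000, -0.3103, -0.0833, -0.2433, -0.6254]
|eigenvalues of T|: 0.8753, 0.1467, 0.1467, 0.0593, 0.0000.
ρ(T) = max|λ| = 0.8753; 0.8753 < 1 ⇒ converges.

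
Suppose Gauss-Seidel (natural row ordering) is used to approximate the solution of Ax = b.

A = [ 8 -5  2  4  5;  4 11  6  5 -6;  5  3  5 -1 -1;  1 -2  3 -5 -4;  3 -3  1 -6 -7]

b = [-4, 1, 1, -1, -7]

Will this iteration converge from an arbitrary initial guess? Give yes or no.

no

Write A = D+L+U with D = diag(8, 11, 5, -5, -7).
T_GS = -(D+L)⁻¹U: row 0 first, T[0,3] = -(4)/(8) = -0.5000; later rows by forward substitution.
  T[0,:] = [+0.0000  +0.6250  -0.2500  -0.5000  -0.6250]
  T[1,:] = [+0.0000  -0.2273  -0.4545  -0.2727  +0.7727]
  T[2,:] = [+0.0000  -0.4886  +0.5227  +0.8636  +0.3614]
  T[3,:] = [+0.0000  -0.0773  +0.4455  +0.5273  -1.0173]
  T[4,:] = [+0.0000  +0.3617  -0.2195  -0.4260  +0.3245]
|roots of det(T-λI)|: 1.6185, 0.7546, 0.1724, 0.1110, 0.0000.
ρ = 1.6185; 1.6185 > 1 ⇒ diverges.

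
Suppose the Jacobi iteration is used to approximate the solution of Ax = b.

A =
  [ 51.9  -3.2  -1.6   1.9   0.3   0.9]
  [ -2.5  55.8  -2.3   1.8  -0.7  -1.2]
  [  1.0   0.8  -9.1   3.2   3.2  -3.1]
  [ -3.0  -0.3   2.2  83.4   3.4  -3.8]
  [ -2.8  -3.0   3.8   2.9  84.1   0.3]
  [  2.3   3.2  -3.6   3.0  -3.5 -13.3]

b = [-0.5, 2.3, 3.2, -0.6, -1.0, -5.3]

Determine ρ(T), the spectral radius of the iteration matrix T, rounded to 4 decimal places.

A = D + L + U where D = diag(51.9, 55.8, -9.1, 83.4, 84.1, -13.3).
Jacobi T = -D⁻¹(L+U): T[2,4] = -(3.2)/(-9.1) = +0.3516; T[2,2] = 0.
  T[0,:] = [+0.0000, +0.0617, +0.0308, -0.0366, -0.0058, -0.0173]
  T[1,:] = [+0.0448, +0.0000, +0.0412, -0.0323, +0.0125, +0.0215]
  T[2,:] = [+0.1099, +0.0879, +0.0000, +0.3516, +0.3516, -0.3407]
  T[3,:] = [+0.0360, +0.0036, -0.0264, +0.0000, -0.0408, +0.0456]
  T[4,:] = [+0.0333, +0.0357, -0.0452, -0.0345, +0.0000, -0.0036]
  T[5,:] = [+0.1729, +0.2406, -0.2707, +0.2256, -0.2632, +0.0000]
|λ(T)| sorted: 0.3441, 0.2395, 0.1077, 0.0611, 0.0611, 0.0235.
ρ(T) = max|λ| = 0.3441; 0.3441 < 1 ⇒ converges.

0.3441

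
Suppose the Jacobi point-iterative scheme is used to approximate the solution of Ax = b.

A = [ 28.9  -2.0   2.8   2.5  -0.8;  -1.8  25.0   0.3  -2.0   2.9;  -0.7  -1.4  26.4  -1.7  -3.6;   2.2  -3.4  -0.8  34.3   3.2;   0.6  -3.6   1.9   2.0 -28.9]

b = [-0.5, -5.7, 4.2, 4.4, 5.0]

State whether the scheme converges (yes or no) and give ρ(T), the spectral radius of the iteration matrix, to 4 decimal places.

A = D + L + U where D = diag(28.9, 25, 26.4, 34.3, -28.9).
Jacobi: T = -D⁻¹(L+U), T[1,3] = -(-2)/(25) = +0.0800; T[1,1] = 0.
  T[0,:] = [+0.0000, +0.0692, -0.0969, -0.0865, +0.0277]
  T[1,:] = [+0.0720, +0.0000, -0.0120, +0.0800, -0.1160]
  T[2,:] = [+0.0265, +0.0530, +0.0000, +0.0644, +0.1364]
  T[3,:] = [-0.0641, +0.0991, +0.0233, +0.0000, -0.0933]
  T[4,:] = [+0.0208, -0.1246, +0.0657, +0.0692, +0.0000]
moduli |λ_i(T)| = 0.2003, 0.1366, 0.1366, 0.0384, 0.0384.
ρ = 0.2003; 0.2003 < 1 ⇒ converges.

yes, ρ = 0.2003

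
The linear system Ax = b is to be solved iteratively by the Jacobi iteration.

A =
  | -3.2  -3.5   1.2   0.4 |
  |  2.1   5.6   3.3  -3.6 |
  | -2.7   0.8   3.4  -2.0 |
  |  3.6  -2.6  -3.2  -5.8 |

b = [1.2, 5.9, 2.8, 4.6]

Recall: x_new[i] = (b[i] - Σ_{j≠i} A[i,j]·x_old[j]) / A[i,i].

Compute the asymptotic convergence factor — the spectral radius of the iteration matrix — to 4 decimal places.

1.1406

Write A = D+L+U with D = diag(-3.2, 5.6, 3.4, -5.8).
Jacobi T = -D⁻¹(L+U): T[1,2] = -(3.3)/(5.6) = -0.5893; T[1,1] = 0.
  T[0,:] = [+0.0000 -1.0938 +0.3750 +0.1250]
  T[1,:] = [-0.3750 +0.0000 -0.5893 +0.6429]
  T[2,:] = [+0.7941 -0.2353 +0.0000 +0.5882]
  T[3,:] = [+0.6207 -0.4483 -0.5517 +0.0000]
eigenvalue magnitudes: 1.1406, 0.8870, 0.8744, 0.8744.
ρ(T) = max|λ| = 1.1406; 1.1406 > 1, so it fails to converge.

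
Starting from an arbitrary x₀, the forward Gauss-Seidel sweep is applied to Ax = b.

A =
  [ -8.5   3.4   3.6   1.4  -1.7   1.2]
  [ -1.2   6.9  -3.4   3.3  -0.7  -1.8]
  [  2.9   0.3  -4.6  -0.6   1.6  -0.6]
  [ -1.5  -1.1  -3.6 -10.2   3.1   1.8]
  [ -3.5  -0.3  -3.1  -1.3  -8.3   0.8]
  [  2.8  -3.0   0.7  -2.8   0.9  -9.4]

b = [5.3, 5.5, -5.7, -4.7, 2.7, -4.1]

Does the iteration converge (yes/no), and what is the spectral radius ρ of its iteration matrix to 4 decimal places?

yes, ρ = 0.6461

Split A = D + L + U, D = diag(-8.5, 6.9, -4.6, -10.2, -8.3, -9.4).
T_GS = -(D+L)⁻¹U: row 0 first, T[0,2] = -(3.6)/(-8.5) = +0.4235; later rows by forward substitution.
  T[0,:] = [+0.0000, +0.4000, +0.4235, +0.1647, -0.2000, +0.1412]
  T[1,:] = [+0.0000, +0.0696, +0.5664, -0.4496, +0.0667, +0.2854]
  T[2,:] = [+0.0000, +0.2567, +0.3039, -0.0559, +0.2261, -0.0228]
  T[3,:] = [+0.0000, -0.1569, -0.2306, +0.0440, +0.2463, +0.1330]
  T[4,:] = [+0.0000, -0.2425, -0.2765, -0.0392, -0.0411, +0.0142]
  T[5,:] = [+0.0000, +0.1396, +0.0103, +0.1715, -0.1413, -0.0890]
|λ(T)| sorted: 0.6461, 0.3165, 0.1180, 0.1180, 0.0787, 0.0000.
ρ(T) = max|λ| = 0.6461; 0.6461 < 1 ⇒ converges.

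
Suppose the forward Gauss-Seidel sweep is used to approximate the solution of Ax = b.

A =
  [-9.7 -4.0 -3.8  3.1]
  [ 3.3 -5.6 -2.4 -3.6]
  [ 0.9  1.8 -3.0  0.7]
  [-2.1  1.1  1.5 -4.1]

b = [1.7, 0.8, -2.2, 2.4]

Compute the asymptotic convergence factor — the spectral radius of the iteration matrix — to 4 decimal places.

0.8388

Split A = D + L + U, D = diag(-9.7, -5.6, -3, -4.1).
T_GS = -(D+L)⁻¹U: row 0 first, T[0,3] = -(3.1)/(-9.7) = +0.3196; later rows by forward substitution.
  T[0,:] = [+0.0000, -0.4124, -0.3918, +0.3196]
  T[1,:] = [+0.0000, -0.2430, -0.6594, -0.4545]
  T[2,:] = [+0.0000, -0.2695, -0.5132, +0.0565]
  T[3,:] = [+0.0000, +0.0474, -0.1640, -0.2650]
|roots of det(T-λI)|: 0.8388, 0.1587, 0.1587, 0.0000.
ρ = 0.8388; 0.8388 < 1 ⇒ converges.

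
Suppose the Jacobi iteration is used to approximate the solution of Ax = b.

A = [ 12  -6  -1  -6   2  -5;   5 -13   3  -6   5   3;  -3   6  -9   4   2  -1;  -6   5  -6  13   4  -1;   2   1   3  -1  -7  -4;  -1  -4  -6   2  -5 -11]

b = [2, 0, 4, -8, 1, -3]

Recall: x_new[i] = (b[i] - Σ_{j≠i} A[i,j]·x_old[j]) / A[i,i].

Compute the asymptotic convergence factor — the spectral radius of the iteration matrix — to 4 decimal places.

1.1428

Split A = D + L + U, D = diag(12, -13, -9, 13, -7, -11).
Jacobi: T = -D⁻¹(L+U), T[2,5] = -(-1)/(-9) = -0.1111; T[2,2] = 0.
  T[0,:] = [+0.0000, +0.5000, +0.0833, +0.5000, -0.1667, +0.4167]
  T[1,:] = [+0.3846, +0.0000, +0.2308, -0.4615, +0.3846, +0.2308]
  T[2,:] = [-0.3333, +0.6667, +0.0000, +0.4444, +0.2222, -0.1111]
  T[3,:] = [+0.4615, -0.3846, +0.4615, +0.0000, -0.3077, +0.0769]
  T[4,:] = [+0.2857, +0.1429, +0.4286, -0.1429, +0.0000, -0.5714]
  T[5,:] = [-0.0909, -0.3636, -0.5455, +0.1818, -0.4545, +0.0000]
|roots of det(T-λI)|: 1.1428, 0.8132, 0.6003, 0.3138, 0.3049, 0.3049.
spectral radius ρ = 1.1428; 1.1428 > 1: divergent.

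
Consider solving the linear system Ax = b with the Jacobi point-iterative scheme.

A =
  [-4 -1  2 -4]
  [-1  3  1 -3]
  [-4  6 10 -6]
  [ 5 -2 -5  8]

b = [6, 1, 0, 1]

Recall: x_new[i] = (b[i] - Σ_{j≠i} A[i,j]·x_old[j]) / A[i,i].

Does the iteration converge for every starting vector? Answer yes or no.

Diagonal D = diag(-4, 3, 10, 8); L, U strict lower/upper.
Jacobi T = -D⁻¹(L+U): T[1,3] = -(-3)/(3) = +1.0000; T[1,1] = 0.
  T[0,:] = [+0.0000, -0.2500, +0.5000, -1.0000]
  T[1,:] = [+0.3333, +0.0000, -0.3333, +1.0000]
  T[2,:] = [+0.4000, -0.6000, +0.0000, +0.6000]
  T[3,:] = [-0.6250, +0.2500, +0.6250, +0.0000]
eigenvalue magnitudes: 1.4846, 0.8717, 0.3210, 0.3210.
spectral radius ρ = 1.4846; 1.4846 > 1, so it fails to converge.

no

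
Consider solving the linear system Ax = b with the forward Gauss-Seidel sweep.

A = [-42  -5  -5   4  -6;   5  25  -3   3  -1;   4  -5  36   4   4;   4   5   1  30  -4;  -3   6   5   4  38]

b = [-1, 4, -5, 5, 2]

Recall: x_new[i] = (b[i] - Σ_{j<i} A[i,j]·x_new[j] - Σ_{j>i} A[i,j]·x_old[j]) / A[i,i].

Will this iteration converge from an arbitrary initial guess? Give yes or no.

yes

A = D + L + U where D = diag(-42, 25, 36, 30, 38).
Gauss-Seidel: T = -(D+L)⁻¹U, row 0 first, T[0,3] = -(4)/(-42) = +0.0952; later rows by forward substitution.
  T[0,:] = [+0.0000, -0.1190, -0.1190, +0.0952, -0.1429]
  T[1,:] = [+0.0000, +0.0238, +0.1438, -0.1390, +0.0686]
  T[2,:] = [+0.0000, +0.0165, +0.0332, -0.1410, -0.0857]
  T[3,:] = [+0.0000, +0.0114, -0.0092, +0.0152, +0.1438]
  T[4,:] = [+0.0000, -0.0165, -0.0355, +0.0464, -0.0260]
|eigenvalues of T|: 0.1512, 0.0496, 0.0472, 0.0472, 0.0000.
ρ = 0.1512; 0.1512 < 1: convergent.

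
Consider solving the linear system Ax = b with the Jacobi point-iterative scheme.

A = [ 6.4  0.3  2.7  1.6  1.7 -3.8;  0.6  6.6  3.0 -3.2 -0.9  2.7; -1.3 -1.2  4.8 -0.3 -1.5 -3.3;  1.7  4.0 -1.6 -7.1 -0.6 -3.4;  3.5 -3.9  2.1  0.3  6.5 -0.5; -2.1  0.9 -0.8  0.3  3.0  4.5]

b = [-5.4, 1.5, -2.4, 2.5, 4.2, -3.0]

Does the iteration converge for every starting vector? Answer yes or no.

Let D = diag(6.4, 6.6, 4.8, -7.1, 6.5, 4.5); L, U the strict triangles.
Jacobi T = -D⁻¹(L+U): T[0,4] = -(1.7)/(6.4) = -0.2656; T[0,0] = 0.
  T[0,:] = [+0.0000 -0.0469 -0.4219 -0.2500 -0.2656 +0.5938]
  T[1,:] = [-0.0909 +0.0000 -0.4545 +0.4848 +0.1364 -0.4091]
  T[2,:] = [+0.2708 +0.2500 +0.0000 +0.0625 +0.3125 +0.6875]
  T[3,:] = [+0.2394 +0.5634 -0.2254 +0.0000 -0.0845 -0.4789]
  T[4,:] = [-0.5385 +0.6000 -0.3231 -0.0462 +0.0000 +0.0769]
  T[5,:] = [+0.4667 -0.2000 +0.1778 -0.0667 -0.6667 +0.0000]
moduli |λ_i(T)| = 1.1745, 0.6773, 0.6773, 0.6708, 0.5380, 0.5380.
ρ = 1.1745; 1.1745 > 1: divergent.

no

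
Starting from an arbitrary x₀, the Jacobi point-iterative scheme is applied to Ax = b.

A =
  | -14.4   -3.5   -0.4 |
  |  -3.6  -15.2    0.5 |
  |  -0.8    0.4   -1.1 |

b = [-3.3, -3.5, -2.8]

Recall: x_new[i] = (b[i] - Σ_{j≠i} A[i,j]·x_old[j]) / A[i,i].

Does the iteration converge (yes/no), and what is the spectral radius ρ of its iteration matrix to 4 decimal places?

Write A = D+L+U with D = diag(-14.4, -15.2, -1.1).
Jacobi: T = -D⁻¹(L+U), T[0,1] = -(-3.5)/(-14.4) = -0.2431; T[0,0] = 0.
  T[0,:] = [+0.0000 -0.2431 -0.0278]
  T[1,:] = [-0.2368 +0.0000 +0.0329]
  T[2,:] = [-0.7273 +0.3636 +0.0000]
|roots of det(T-λI)|: 0.3377, 0.2337, 0.1040.
spectral radius ρ = 0.3377; 0.3377 < 1, so it converges for any x₀.

yes, ρ = 0.3377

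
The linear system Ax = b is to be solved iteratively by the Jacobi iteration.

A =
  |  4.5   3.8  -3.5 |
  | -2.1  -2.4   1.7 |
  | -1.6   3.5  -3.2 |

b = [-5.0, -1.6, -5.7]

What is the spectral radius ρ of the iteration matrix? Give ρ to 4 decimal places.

1.2205

Split A = D + L + U, D = diag(4.5, -2.4, -3.2).
Jacobi: T = -D⁻¹(L+U), T[0,2] = -(-3.5)/(4.5) = +0.7778; T[0,0] = 0.
  T[0,:] = [+0.0000  -0.8444  +0.7778]
  T[1,:] = [-0.8750  +0.0000  +0.7083]
  T[2,:] = [-0.5000  +1.0938  +0.0000]
|λ(T)| sorted: 1.2205, 0.6972, 0.5233.
ρ(T) = max|λ| = 1.2205; 1.2205 > 1: divergent.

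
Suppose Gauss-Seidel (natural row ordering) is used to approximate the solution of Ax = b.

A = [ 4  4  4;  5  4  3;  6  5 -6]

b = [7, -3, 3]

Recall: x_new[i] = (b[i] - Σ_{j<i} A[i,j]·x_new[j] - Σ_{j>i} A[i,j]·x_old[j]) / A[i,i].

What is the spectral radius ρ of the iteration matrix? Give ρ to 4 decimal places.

1.2613

A = D + L + U where D = diag(4, 4, -6).
Gauss-Seidel: T = -(D+L)⁻¹U, row 0 first, T[0,2] = -(4)/(4) = -1.0000; later rows by forward substitution.
  T[0,:] = [+0.0000, -1.0000, -1.0000]
  T[1,:] = [+0.0000, +1.2500, +0.5000]
  T[2,:] = [+0.0000, +0.0417, -0.5833]
|roots of det(T-λI)|: 1.2613, 0.5946, 0.0000.
spectral radius ρ = 1.2613; 1.2613 > 1, so it fails to converge.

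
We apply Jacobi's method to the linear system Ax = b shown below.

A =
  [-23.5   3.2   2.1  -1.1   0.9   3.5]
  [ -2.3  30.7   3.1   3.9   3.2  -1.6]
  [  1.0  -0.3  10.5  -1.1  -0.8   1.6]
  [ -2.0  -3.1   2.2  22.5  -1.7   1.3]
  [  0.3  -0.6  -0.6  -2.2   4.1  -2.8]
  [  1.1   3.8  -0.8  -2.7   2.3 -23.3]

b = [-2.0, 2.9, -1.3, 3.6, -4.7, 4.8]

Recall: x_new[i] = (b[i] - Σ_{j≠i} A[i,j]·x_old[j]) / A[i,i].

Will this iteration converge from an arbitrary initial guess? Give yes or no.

A = D + L + U where D = diag(-23.5, 30.7, 10.5, 22.5, 4.1, -23.3).
T_J = -D⁻¹(L+U): T[0,2] = -(2.1)/(-23.5) = +0.0894; T[0,0] = 0.
  T[0,:] = [+0.0000  +0.1362  +0.0894  -0.0468  +0.0383  +0.1489]
  T[1,:] = [+0.0749  +0.0000  -0.1010  -0.1270  -0.1042  +0.0521]
  T[2,:] = [-0.0952  +0.0286  +0.0000  +0.1048  +0.0762  -0.1524]
  T[3,:] = [+0.0889  +0.1378  -0.0978  +0.0000  +0.0756  -0.0578]
  T[4,:] = [-0.0732  +0.1463  +0.1463  +0.5366  +0.0000  +0.6829]
  T[5,:] = [+0.0472  +0.1631  -0.0343  -0.1159  +0.0987  +0.0000]
moduli |λ_i(T)| = 0.4415, 0.2486, 0.2486, 0.1157, 0.1157, 0.0601.
ρ(T) = max|λ| = 0.4415; 0.4415 < 1 ⇒ converges.

yes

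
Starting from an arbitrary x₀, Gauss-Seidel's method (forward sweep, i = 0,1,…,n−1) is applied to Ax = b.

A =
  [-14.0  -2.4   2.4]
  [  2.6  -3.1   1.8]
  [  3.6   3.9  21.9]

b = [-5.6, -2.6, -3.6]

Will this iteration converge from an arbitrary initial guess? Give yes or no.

Split A = D + L + U, D = diag(-14, -3.1, 21.9).
T_GS = -(D+L)⁻¹U: row 0 first, T[0,1] = -(-2.4)/(-14) = -0.1714; later rows by forward substitution.
  T[0,:] = [+0.0000, -0.1714, +0.1714]
  T[1,:] = [+0.0000, -0.1438, +0.7244]
  T[2,:] = [+0.0000, +0.0538, -0.1572]
|roots of det(T-λI)|: 0.3480, 0.0470, 0.0000.
ρ = 0.3480; 0.3480 < 1 ⇒ converges.

yes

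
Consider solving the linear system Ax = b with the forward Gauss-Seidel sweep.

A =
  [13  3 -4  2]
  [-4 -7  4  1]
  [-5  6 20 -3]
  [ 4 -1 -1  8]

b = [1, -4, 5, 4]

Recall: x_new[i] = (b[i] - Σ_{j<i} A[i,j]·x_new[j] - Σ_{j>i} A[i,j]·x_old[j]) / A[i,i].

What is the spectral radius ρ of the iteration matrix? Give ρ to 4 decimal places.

0.2659

Let D = diag(13, -7, 20, 8); L, U the strict triangles.
GS T = -(D+L)⁻¹U: row 0 first, T[0,1] = -(3)/(13) = -0.2308; later rows by forward substitution.
  T[0,:] = [+0.0000, -0.2308, +0.3077, -0.1538]
  T[1,:] = [+0.0000, +0.1319, +0.3956, +0.2308]
  T[2,:] = [+0.0000, -0.0973, -0.0418, +0.0423]
  T[3,:] = [+0.0000, +0.1197, -0.1096, +0.1111]
eigenvalue magnitudes: 0.2659, 0.1929, 0.1929, 0.0000.
spectral radius ρ = 0.2659; 0.2659 < 1: convergent.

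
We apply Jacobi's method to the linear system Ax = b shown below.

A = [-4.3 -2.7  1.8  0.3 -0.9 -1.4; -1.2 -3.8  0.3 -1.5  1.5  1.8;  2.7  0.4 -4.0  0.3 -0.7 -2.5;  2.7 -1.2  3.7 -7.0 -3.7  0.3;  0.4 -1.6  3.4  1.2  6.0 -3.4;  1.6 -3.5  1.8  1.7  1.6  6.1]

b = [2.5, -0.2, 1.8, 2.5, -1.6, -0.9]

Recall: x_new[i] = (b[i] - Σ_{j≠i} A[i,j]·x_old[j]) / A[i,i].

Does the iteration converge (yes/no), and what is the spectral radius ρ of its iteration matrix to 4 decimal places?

no, ρ = 1.4717

Write A = D+L+U with D = diag(-4.3, -3.8, -4, -7, 6, 6.1).
T_J = -D⁻¹(L+U): T[4,0] = -(0.4)/(6) = -0.0667; T[4,4] = 0.
  T[0,:] = [+0.0000, -0.6279, +0.4186, +0.0698, -0.2093, -0.3256]
  T[1,:] = [-0.3158, +0.0000, +0.0789, -0.3947, +0.3947, +0.4737]
  T[2,:] = [+0.6750, +0.1000, +0.0000, +0.0750, -0.1750, -0.6250]
  T[3,:] = [+0.3857, -0.1714, +0.5286, +0.0000, -0.5286, +0.0429]
  T[4,:] = [-0.0667, +0.2667, -0.5667, -0.2000, +0.0000, +0.5667]
  T[5,:] = [-0.2623, +0.5738, -0.2951, -0.2787, -0.2623, +0.0000]
moduli |λ_i(T)| = 1.4717, 0.9903, 0.4842, 0.4842, 0.4115, 0.4115.
spectral radius ρ = 1.4717; 1.4717 > 1 ⇒ diverges.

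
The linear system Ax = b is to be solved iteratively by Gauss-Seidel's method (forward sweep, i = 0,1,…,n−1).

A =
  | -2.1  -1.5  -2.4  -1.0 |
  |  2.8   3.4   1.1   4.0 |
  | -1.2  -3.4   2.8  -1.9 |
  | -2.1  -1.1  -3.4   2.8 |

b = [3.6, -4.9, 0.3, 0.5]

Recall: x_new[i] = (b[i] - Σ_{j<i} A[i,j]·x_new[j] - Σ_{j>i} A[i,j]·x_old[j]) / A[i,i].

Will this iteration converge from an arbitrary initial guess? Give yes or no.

no

A = D + L + U where D = diag(-2.1, 3.4, 2.8, 2.8).
Gauss-Seidel: T = -(D+L)⁻¹U, row 0 first, T[0,3] = -(-1)/(-2.1) = -0.4762; later rows by forward substitution.
  T[0,:] = [+0.0000, -0.7143, -1.1429, -0.4762]
  T[1,:] = [+0.0000, +0.5882, +0.6176, -0.7843]
  T[2,:] = [+0.0000, +0.4082, +0.2602, -0.4779]
  T[3,:] = [+0.0000, +0.1910, -0.2985, -1.2456]
|λ(T)| sorted: 1.2443, 0.9470, 0.0998, 0.0000.
ρ = 1.2443; 1.2443 > 1: divergent.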